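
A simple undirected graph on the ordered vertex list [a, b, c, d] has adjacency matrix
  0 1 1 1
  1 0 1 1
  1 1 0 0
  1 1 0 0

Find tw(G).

2

A width-2 tree decomposition is:
Bags: B1 = {a, b, c}  B2 = {a, b, d}
Tree: B1–B2
The largest bag has 3 vertices, giving width 2; this decomposition certifies tw(G) ≤ 2. On the other hand G contains the 3-clique {a, b, d}. A clique must lie in a single bag of any decomposition, so no decomposition can have width below 2. Hence tw(G) = 2 exactly.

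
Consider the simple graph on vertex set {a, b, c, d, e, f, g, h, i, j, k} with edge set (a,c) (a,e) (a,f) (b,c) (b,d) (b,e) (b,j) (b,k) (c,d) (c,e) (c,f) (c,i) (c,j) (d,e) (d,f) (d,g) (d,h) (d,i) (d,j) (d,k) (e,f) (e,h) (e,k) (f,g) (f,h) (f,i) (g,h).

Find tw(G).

3

A width-3 tree decomposition is:
Bags: B1 = {b, c, d, e}  B2 = {b, c, d, j}  B3 = {b, d, e, k}  B4 = {c, d, e, f}  B5 = {a, c, e, f}  B6 = {c, d, f, i}  B7 = {d, e, f, h}  B8 = {d, f, g, h}
Tree: B1–B2, B1–B3, B1–B4, B4–B5, B4–B6, B4–B7, B7–B8
Every bag has size at most 4, so the width is 4 − 1 = 3 and tw(G) ≤ 3. For the lower bound, the 4 vertices {b, c, d, j} are pairwise adjacent, and any tree decomposition puts a clique entirely inside one bag — forcing width ≥ 3. Therefore the treewidth is 3.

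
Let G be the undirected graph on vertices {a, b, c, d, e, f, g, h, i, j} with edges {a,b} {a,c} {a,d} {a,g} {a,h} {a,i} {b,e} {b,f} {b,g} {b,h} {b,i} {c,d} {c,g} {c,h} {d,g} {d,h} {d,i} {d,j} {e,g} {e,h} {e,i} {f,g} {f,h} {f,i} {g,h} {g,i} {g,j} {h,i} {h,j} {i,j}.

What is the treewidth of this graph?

4

A width-4 tree decomposition is:
Bags: B1 = {a, b, g, h, i}  B2 = {a, d, g, h, i}  B3 = {d, g, h, i, j}  B4 = {b, e, g, h, i}  B5 = {a, c, d, g, h}  B6 = {b, f, g, h, i}
Tree: B1–B2, B2–B3, B1–B4, B2–B5, B4–B6
Every bag has size at most 5, so the width is 5 − 1 = 4 and tw(G) ≤ 4. On the other hand G contains the 5-clique {a, c, d, g, h}. A clique must lie in a single bag of any decomposition, so no decomposition can have width below 4. Therefore the treewidth is 4.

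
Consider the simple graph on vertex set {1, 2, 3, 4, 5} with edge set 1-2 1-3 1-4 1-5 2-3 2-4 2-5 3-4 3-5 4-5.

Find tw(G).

4

A width-4 tree decomposition is:
Bags: B1 = {1, 2, 3, 4, 5}
Tree: (single bag)
A single bag containing all 5 vertices is trivially a valid decomposition of width 4. On the other hand G contains the 5-clique {1, 2, 3, 4, 5}. A clique must lie in a single bag of any decomposition, so no decomposition can have width below 4. Hence tw(G) = 4 exactly.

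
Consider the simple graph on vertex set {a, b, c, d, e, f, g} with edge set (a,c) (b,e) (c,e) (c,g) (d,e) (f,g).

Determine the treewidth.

1

A width-1 tree decomposition is:
Bags: B1 = {c, e}  B2 = {a, c}  B3 = {d, e}  B4 = {c, g}  B5 = {b, e}  B6 = {f, g}
Tree: B1–B2, B1–B3, B1–B4, B3–B5, B4–B6
The largest bag has 2 vertices, giving width 1; this decomposition certifies tw(G) ≤ 1. G has an edge, so its treewidth is at least 1. Hence tw(G) = 1 exactly.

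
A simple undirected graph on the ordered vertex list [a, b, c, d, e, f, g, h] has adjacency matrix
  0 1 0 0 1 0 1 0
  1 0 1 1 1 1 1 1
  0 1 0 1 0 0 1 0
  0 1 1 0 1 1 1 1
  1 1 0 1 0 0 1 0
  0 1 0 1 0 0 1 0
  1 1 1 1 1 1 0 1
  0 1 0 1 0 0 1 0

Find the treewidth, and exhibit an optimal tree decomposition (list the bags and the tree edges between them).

Treewidth 3.
One such decomposition:
Bags: B1 = {b, c, d, g}  B2 = {b, d, g, h}  B3 = {b, d, e, g}  B4 = {a, b, e, g}  B5 = {b, d, f, g}
Tree: B1–B2, B1–B3, B3–B4, B1–B5

Each bag holds 4 vertices, so the decomposition has width 3, which upper-bounds the treewidth. Conversely, {b, d, e, g} is a clique of size 4, and the vertices of any clique must share a bag in every tree decomposition; so some bag has ≥ 4 vertices and tw(G) ≥ 3. Combining the bounds, tw(G) = 3.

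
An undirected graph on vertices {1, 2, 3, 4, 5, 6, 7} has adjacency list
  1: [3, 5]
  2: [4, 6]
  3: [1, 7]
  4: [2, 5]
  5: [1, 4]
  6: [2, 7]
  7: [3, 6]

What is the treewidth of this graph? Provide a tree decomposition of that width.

Treewidth 2.
Bags: B1 = {2, 4, 5}  B2 = {1, 2, 5}  B3 = {1, 2, 3}  B4 = {2, 3, 7}  B5 = {2, 6, 7}
Tree: B1–B2, B2–B3, B3–B4, B4–B5

Each bag holds 3 vertices, so the decomposition has width 2, which upper-bounds the treewidth. Since 2–4–5–1–3–7–6–2 is a cycle in G, G is not acyclic. Forests are exactly the graphs of treewidth ≤ 1, so tw(G) ≥ 2. The upper and lower bounds meet at 2, so that is the treewidth.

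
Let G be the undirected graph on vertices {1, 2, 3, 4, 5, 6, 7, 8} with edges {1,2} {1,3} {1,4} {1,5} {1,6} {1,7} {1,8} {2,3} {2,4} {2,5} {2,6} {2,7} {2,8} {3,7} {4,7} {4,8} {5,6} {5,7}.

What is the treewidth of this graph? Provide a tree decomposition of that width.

Each bag holds 4 vertices, so the decomposition has width 3, which upper-bounds the treewidth. For the lower bound, the 4 vertices {1, 2, 4, 8} are pairwise adjacent, and any tree decomposition puts a clique entirely inside one bag — forcing width ≥ 3. Combining the bounds, tw(G) = 3.

Treewidth 3.
One optimal decomposition is:
Bags: B1 = {1, 2, 4, 8}  B2 = {1, 2, 4, 7}  B3 = {1, 2, 5, 7}  B4 = {1, 2, 5, 6}  B5 = {1, 2, 3, 7}
Tree: B1–B2, B2–B3, B3–B4, B3–B5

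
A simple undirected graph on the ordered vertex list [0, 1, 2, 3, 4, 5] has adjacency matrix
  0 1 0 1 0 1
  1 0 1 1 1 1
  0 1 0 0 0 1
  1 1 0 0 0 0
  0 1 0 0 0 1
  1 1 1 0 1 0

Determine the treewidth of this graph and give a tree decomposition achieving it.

Treewidth 2.
One optimal decomposition is:
Bags: B1 = {0, 1, 5}  B2 = {0, 1, 3}  B3 = {1, 4, 5}  B4 = {1, 2, 5}
Tree: B1–B2, B1–B3, B3–B4

Each bag holds 3 vertices, so the decomposition has width 2, which upper-bounds the treewidth. On the other hand G contains the 3-clique {0, 1, 3}. A clique must lie in a single bag of any decomposition, so no decomposition can have width below 2. The upper and lower bounds meet at 2, so that is the treewidth.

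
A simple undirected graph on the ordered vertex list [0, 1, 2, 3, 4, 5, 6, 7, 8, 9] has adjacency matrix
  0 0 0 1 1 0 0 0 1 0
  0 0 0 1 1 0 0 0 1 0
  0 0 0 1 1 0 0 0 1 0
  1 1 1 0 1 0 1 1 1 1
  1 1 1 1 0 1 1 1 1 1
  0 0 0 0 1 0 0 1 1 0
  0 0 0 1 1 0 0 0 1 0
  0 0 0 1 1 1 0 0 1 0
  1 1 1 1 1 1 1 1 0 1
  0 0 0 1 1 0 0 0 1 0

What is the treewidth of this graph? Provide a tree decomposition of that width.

Treewidth 3.
One such decomposition:
Bags: B1 = {4, 5, 7, 8}  B2 = {3, 4, 7, 8}  B3 = {3, 4, 6, 8}  B4 = {2, 3, 4, 8}  B5 = {0, 3, 4, 8}  B6 = {1, 3, 4, 8}  B7 = {3, 4, 8, 9}
Tree: B1–B2, B2–B3, B2–B4, B4–B5, B5–B6, B6–B7

Every bag has size at most 4, so the width is 4 − 1 = 3 and tw(G) ≤ 3. For the lower bound, the 4 vertices {0, 3, 4, 8} are pairwise adjacent, and any tree decomposition puts a clique entirely inside one bag — forcing width ≥ 3. Combining the bounds, tw(G) = 3.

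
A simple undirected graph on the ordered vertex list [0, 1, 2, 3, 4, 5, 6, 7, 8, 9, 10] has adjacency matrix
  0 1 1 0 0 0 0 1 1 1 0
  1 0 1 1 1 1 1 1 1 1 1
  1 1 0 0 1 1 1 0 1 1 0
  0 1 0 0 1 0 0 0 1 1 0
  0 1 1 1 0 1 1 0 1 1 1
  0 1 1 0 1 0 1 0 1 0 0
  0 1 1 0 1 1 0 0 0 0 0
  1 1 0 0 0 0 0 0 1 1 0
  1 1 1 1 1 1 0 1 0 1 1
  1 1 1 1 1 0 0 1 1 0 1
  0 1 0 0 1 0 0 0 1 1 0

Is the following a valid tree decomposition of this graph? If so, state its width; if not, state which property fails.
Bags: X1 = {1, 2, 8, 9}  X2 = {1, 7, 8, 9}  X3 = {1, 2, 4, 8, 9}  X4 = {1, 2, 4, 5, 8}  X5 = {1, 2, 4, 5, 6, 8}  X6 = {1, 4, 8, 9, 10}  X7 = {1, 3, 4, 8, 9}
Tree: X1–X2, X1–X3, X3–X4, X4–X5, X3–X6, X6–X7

No — vertex 0 appears in no bag.

A tree decomposition must satisfy three properties: every vertex lies in some bag; for every edge, both endpoints lie together in some bag; and for every vertex, the bags containing it form a connected subtree. Here vertex 0 appears in no bag, so the decomposition is invalid.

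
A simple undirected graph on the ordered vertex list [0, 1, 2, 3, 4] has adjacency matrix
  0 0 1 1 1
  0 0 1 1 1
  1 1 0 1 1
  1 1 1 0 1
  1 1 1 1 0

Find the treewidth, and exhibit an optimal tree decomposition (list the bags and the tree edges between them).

Treewidth 3.
One such decomposition:
Bags: B1 = {0, 2, 3, 4}  B2 = {1, 2, 3, 4}
Tree: B1–B2

The largest bag has 4 vertices, giving width 3; this decomposition certifies tw(G) ≤ 3. For the lower bound, the 4 vertices {0, 2, 3, 4} are pairwise adjacent, and any tree decomposition puts a clique entirely inside one bag — forcing width ≥ 3. Therefore the treewidth is 3.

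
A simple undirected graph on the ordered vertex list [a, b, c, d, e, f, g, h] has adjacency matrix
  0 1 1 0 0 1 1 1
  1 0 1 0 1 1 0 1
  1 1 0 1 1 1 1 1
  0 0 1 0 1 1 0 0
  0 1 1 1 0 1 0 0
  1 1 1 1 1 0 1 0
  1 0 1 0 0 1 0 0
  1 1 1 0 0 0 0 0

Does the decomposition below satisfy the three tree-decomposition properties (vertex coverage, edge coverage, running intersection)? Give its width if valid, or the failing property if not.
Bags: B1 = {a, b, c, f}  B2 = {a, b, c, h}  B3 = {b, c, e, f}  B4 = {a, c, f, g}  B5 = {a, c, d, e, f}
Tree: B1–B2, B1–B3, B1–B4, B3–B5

No — bags containing vertex a are not connected in the tree.

A tree decomposition must satisfy three properties: every vertex lies in some bag; for every edge, both endpoints lie together in some bag; and for every vertex, the bags containing it form a connected subtree. Here bags containing vertex a are not connected in the tree, so the decomposition is invalid.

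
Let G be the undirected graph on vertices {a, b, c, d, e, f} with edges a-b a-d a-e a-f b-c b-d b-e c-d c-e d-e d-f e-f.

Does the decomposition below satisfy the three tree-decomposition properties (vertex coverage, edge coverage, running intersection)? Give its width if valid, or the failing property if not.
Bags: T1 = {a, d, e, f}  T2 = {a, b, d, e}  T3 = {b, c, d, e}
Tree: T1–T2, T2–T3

Yes; width 3.

Every vertex of G appears in some bag (union = {a, b, c, d, e, f}); every edge is covered by a bag; and for each vertex v the set of bags containing v is connected in the bag tree. The decomposition is therefore valid. The largest bag has 4 vertices, so the width is 3.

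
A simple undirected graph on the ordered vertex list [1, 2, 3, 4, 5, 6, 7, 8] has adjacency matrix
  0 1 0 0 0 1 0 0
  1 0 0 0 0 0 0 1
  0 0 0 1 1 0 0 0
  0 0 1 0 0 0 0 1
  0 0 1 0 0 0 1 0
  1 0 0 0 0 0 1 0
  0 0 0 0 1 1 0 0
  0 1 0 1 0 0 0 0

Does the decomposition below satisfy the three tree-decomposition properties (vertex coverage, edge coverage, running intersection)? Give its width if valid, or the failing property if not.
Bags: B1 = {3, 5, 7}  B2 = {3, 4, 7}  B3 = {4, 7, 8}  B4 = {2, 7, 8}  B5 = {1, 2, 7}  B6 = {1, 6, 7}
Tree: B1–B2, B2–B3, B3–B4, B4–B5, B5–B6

Yes; width 2.

Vertex coverage: the bags together contain {1, 2, 3, 4, 5, 6, 7, 8}, the full vertex set. Edge coverage: each edge of G has both endpoints in at least one bag. Running intersection: for every vertex, the bags containing it form a connected subtree. All three properties hold, so this is a valid tree decomposition of width max|bag| − 1 = 2, and hence tw(G) ≤ 2.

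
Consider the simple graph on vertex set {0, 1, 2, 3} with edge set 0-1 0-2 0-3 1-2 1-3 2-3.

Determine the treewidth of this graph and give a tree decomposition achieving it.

Treewidth 3.
Bags: B1 = {0, 1, 2, 3}
Tree: (single bag)

With just one bag of size 4, the width is 4 − 1 = 3, so tw(G) ≤ 3. Conversely, {0, 1, 2, 3} is a clique of size 4, and the vertices of any clique must share a bag in every tree decomposition; so some bag has ≥ 4 vertices and tw(G) ≥ 3. Therefore the treewidth is 3.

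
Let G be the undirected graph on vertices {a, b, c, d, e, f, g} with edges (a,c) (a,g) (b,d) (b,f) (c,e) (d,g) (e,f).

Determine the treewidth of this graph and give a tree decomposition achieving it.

The largest bag has 3 vertices, giving width 2; this decomposition certifies tw(G) ≤ 2. For the lower bound, G contains the cycle b–d–g–a–c–e–f–b, so G is not a forest; only forests have treewidth ≤ 1, hence tw(G) ≥ 2. Combining the bounds, tw(G) = 2.

Treewidth 2.
One such decomposition:
Bags: B1 = {b, d, g}  B2 = {a, b, g}  B3 = {a, b, c}  B4 = {b, c, e}  B5 = {b, e, f}
Tree: B1–B2, B2–B3, B3–B4, B4–B5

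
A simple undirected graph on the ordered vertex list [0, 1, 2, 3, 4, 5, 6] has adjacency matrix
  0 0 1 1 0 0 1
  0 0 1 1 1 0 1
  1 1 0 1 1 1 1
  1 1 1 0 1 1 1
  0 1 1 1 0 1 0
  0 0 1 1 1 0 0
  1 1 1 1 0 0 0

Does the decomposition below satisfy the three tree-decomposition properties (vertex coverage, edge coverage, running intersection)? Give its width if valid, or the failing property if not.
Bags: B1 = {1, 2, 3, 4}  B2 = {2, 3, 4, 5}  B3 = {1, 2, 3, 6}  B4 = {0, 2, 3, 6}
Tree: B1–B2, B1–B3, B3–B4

Vertex coverage: the bags together contain {0, 1, 2, 3, 4, 5, 6}, the full vertex set. Edge coverage: each edge of G has both endpoints in at least one bag. Running intersection: for every vertex, the bags containing it form a connected subtree. All three properties hold, so this is a valid tree decomposition of width max|bag| − 1 = 3, and hence tw(G) ≤ 3.

Yes; width 3.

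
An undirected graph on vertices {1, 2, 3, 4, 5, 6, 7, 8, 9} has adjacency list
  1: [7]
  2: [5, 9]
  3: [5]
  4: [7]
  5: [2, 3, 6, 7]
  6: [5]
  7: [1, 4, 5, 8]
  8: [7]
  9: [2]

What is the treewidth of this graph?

1

A width-1 tree decomposition is:
Bags: B1 = {5, 7}  B2 = {5, 6}  B3 = {4, 7}  B4 = {2, 5}  B5 = {7, 8}  B6 = {2, 9}  B7 = {1, 7}  B8 = {3, 5}
Tree: B1–B2, B1–B3, B2–B4, B3–B5, B4–B6, B5–B7, B1–B8
Every bag has size at most 2, so the width is 2 − 1 = 1 and tw(G) ≤ 1. G has an edge, so its treewidth is at least 1. Therefore the treewidth is 1.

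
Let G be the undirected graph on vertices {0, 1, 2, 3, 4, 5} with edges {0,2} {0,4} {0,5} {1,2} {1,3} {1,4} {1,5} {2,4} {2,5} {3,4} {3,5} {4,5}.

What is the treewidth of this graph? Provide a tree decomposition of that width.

Each bag holds 4 vertices, so the decomposition has width 3, which upper-bounds the treewidth. On the other hand G contains the 4-clique {0, 2, 4, 5}. A clique must lie in a single bag of any decomposition, so no decomposition can have width below 3. The upper and lower bounds meet at 3, so that is the treewidth.

Treewidth 3.
One optimal decomposition is:
Bags: B1 = {1, 2, 4, 5}  B2 = {0, 2, 4, 5}  B3 = {1, 3, 4, 5}
Tree: B1–B2, B1–B3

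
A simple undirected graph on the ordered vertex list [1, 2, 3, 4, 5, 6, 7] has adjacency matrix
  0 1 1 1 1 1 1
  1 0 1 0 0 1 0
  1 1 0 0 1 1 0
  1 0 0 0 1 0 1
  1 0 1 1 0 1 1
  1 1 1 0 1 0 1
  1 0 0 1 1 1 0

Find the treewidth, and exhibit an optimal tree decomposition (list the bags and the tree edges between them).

Every bag has size at most 4, so the width is 4 − 1 = 3 and tw(G) ≤ 3. Conversely, {1, 2, 3, 6} is a clique of size 4, and the vertices of any clique must share a bag in every tree decomposition; so some bag has ≥ 4 vertices and tw(G) ≥ 3. The upper and lower bounds meet at 3, so that is the treewidth.

Treewidth 3.
One such decomposition:
Bags: B1 = {1, 2, 3, 6}  B2 = {1, 3, 5, 6}  B3 = {1, 5, 6, 7}  B4 = {1, 4, 5, 7}
Tree: B1–B2, B2–B3, B3–B4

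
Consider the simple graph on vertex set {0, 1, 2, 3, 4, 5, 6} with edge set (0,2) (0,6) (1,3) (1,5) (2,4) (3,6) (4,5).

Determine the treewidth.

A width-2 tree decomposition is:
Bags: B1 = {0, 3, 6}  B2 = {0, 2, 3}  B3 = {2, 3, 4}  B4 = {3, 4, 5}  B5 = {1, 3, 5}
Tree: B1–B2, B2–B3, B3–B4, B4–B5
Every bag has size at most 3, so the width is 3 − 1 = 2 and tw(G) ≤ 2. For the lower bound, G contains the cycle 3–6–0–2–4–5–1–3, so G is not a forest; only forests have treewidth ≤ 1, hence tw(G) ≥ 2. Hence tw(G) = 2 exactly.

2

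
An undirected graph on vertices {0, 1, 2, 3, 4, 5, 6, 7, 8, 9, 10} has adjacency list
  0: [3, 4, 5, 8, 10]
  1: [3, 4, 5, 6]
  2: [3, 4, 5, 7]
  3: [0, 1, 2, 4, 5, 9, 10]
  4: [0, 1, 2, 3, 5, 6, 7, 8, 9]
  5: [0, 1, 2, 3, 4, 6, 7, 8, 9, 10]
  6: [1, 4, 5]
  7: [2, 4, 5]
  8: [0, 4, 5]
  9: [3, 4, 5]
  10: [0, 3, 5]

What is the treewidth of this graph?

A width-3 tree decomposition is:
Bags: B1 = {3, 4, 5, 9}  B2 = {1, 3, 4, 5}  B3 = {2, 3, 4, 5}  B4 = {0, 3, 4, 5}  B5 = {2, 4, 5, 7}  B6 = {1, 4, 5, 6}  B7 = {0, 3, 5, 10}  B8 = {0, 4, 5, 8}
Tree: B1–B2, B1–B3, B2–B4, B3–B5, B2–B6, B4–B7, B4–B8
The largest bag has 4 vertices, giving width 3; this decomposition certifies tw(G) ≤ 3. For the lower bound, the 4 vertices {0, 3, 5, 10} are pairwise adjacent, and any tree decomposition puts a clique entirely inside one bag — forcing width ≥ 3. The upper and lower bounds meet at 3, so that is the treewidth.

3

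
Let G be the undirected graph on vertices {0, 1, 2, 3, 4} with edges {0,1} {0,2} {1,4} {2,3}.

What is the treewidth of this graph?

1

A width-1 tree decomposition is:
Bags: B1 = {2, 3}  B2 = {0, 2}  B3 = {0, 1}  B4 = {1, 4}
Tree: B1–B2, B2–B3, B3–B4
Every bag has size at most 2, so the width is 2 − 1 = 1 and tw(G) ≤ 1. Since G has at least one edge (e.g. 3–2), it is not an edgeless graph, so tw(G) ≥ 1. Hence tw(G) = 1 exactly.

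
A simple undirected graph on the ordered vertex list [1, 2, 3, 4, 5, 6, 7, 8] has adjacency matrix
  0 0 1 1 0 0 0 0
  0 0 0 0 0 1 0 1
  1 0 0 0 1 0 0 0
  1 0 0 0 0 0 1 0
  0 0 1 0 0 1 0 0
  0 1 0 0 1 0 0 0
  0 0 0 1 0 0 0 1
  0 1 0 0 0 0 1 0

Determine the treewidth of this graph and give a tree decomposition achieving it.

Treewidth 2.
Bags: B1 = {2, 7, 8}  B2 = {2, 6, 7}  B3 = {5, 6, 7}  B4 = {3, 5, 7}  B5 = {1, 3, 7}  B6 = {1, 4, 7}
Tree: B1–B2, B2–B3, B3–B4, B4–B5, B5–B6

The largest bag has 3 vertices, giving width 2; this decomposition certifies tw(G) ≤ 2. The edges 7–8–2–6–5–3–1–4–7 form a cycle, so G is not a tree and its treewidth is at least 2. Combining the bounds, tw(G) = 2.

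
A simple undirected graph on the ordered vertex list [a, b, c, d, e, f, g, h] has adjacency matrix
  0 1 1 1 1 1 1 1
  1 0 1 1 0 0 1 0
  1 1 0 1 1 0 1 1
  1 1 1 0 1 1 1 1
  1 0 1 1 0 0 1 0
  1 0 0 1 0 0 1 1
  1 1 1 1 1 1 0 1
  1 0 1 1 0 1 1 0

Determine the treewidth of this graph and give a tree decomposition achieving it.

Treewidth 4.
One such decomposition:
Bags: B1 = {a, c, d, e, g}  B2 = {a, b, c, d, g}  B3 = {a, c, d, g, h}  B4 = {a, d, f, g, h}
Tree: B1–B2, B1–B3, B3–B4

Every bag has size at most 5, so the width is 5 − 1 = 4 and tw(G) ≤ 4. On the other hand G contains the 5-clique {a, c, d, e, g}. A clique must lie in a single bag of any decomposition, so no decomposition can have width below 4. Therefore the treewidth is 4.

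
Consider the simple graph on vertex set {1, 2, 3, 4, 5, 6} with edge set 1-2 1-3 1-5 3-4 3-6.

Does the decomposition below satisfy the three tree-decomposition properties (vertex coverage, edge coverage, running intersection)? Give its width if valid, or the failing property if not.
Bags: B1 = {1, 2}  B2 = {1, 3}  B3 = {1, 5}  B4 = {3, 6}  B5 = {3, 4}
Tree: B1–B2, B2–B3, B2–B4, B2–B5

Yes; width 1.

Checking the three conditions: (i) the bags cover all of {1, 2, 3, 4, 5, 6}; (ii) for each edge, some bag contains both endpoints; (iii) the bags containing any fixed vertex form a subtree. All hold, so the decomposition is valid with width 2 − 1 = 1.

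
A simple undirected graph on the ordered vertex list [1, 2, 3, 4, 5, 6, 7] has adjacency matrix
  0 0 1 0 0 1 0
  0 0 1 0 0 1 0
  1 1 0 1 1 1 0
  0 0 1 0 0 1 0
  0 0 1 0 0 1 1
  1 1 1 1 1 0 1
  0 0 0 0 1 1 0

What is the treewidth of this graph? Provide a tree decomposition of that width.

Treewidth 2.
Bags: B1 = {2, 3, 6}  B2 = {3, 5, 6}  B3 = {3, 4, 6}  B4 = {1, 3, 6}  B5 = {5, 6, 7}
Tree: B1–B2, B2–B3, B2–B4, B2–B5

Each bag holds 3 vertices, so the decomposition has width 2, which upper-bounds the treewidth. For the lower bound, the 3 vertices {1, 3, 6} are pairwise adjacent, and any tree decomposition puts a clique entirely inside one bag — forcing width ≥ 2. Hence tw(G) = 2 exactly.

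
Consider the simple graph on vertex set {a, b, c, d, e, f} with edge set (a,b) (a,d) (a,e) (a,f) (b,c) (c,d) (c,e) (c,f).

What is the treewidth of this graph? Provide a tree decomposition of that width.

Treewidth 2.
One such decomposition:
Bags: B1 = {a, c, e}  B2 = {a, b, c}  B3 = {a, c, d}  B4 = {a, c, f}
Tree: B1–B2, B2–B3, B3–B4

Every bag has size at most 3, so the width is 3 − 1 = 2 and tw(G) ≤ 2. Since c–e–a–b–c is a cycle in G, G is not acyclic. Forests are exactly the graphs of treewidth ≤ 1, so tw(G) ≥ 2. Combining the bounds, tw(G) = 2.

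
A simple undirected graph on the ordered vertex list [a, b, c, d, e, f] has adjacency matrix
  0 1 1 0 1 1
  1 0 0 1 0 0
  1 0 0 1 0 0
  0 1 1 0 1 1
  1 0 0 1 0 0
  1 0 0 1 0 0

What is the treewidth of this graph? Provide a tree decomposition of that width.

Every bag has size at most 3, so the width is 3 − 1 = 2 and tw(G) ≤ 2. For the lower bound, G contains the cycle e–a–c–d–e, so G is not a forest; only forests have treewidth ≤ 1, hence tw(G) ≥ 2. Combining the bounds, tw(G) = 2.

Treewidth 2.
One optimal decomposition is:
Bags: B1 = {a, d, e}  B2 = {a, c, d}  B3 = {a, d, f}  B4 = {a, b, d}
Tree: B1–B2, B2–B3, B3–B4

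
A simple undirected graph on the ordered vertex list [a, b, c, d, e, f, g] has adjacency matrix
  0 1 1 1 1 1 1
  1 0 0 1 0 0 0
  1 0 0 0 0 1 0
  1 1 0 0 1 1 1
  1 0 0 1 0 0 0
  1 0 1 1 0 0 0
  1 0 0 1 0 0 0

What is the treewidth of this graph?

2

A width-2 tree decomposition is:
Bags: B1 = {a, d, f}  B2 = {a, d, e}  B3 = {a, c, f}  B4 = {a, b, d}  B5 = {a, d, g}
Tree: B1–B2, B1–B3, B2–B4, B4–B5
Each bag holds 3 vertices, so the decomposition has width 2, which upper-bounds the treewidth. On the other hand G contains the 3-clique {a, d, g}. A clique must lie in a single bag of any decomposition, so no decomposition can have width below 2. Combining the bounds, tw(G) = 2.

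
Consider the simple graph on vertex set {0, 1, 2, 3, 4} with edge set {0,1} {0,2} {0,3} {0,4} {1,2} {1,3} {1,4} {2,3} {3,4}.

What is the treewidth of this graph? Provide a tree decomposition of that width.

Treewidth 3.
One optimal decomposition is:
Bags: B1 = {0, 1, 2, 3}  B2 = {0, 1, 3, 4}
Tree: B1–B2

Every bag has size at most 4, so the width is 4 − 1 = 3 and tw(G) ≤ 3. For the lower bound, the 4 vertices {0, 1, 2, 3} are pairwise adjacent, and any tree decomposition puts a clique entirely inside one bag — forcing width ≥ 3. Combining the bounds, tw(G) = 3.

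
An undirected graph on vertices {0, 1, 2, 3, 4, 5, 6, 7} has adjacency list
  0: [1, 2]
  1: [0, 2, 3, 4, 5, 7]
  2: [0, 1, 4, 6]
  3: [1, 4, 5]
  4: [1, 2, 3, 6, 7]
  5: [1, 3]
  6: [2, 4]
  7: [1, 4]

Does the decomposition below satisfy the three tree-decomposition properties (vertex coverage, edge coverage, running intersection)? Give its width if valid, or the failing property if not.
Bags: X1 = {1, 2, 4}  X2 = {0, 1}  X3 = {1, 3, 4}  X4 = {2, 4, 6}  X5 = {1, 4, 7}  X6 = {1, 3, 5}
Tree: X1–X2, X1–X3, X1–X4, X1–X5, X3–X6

No — edge (2,0) lies in no bag.

A tree decomposition must satisfy three properties: every vertex lies in some bag; for every edge, both endpoints lie together in some bag; and for every vertex, the bags containing it form a connected subtree. Here edge (2,0) lies in no bag, so the decomposition is invalid.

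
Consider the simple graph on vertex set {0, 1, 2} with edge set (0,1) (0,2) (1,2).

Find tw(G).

2

A width-2 tree decomposition is:
Bags: B1 = {0, 1, 2}
Tree: (single bag)
A single bag containing all 3 vertices is trivially a valid decomposition of width 2. Conversely, {0, 1, 2} is a clique of size 3, and the vertices of any clique must share a bag in every tree decomposition; so some bag has ≥ 3 vertices and tw(G) ≥ 2. The upper and lower bounds meet at 2, so that is the treewidth.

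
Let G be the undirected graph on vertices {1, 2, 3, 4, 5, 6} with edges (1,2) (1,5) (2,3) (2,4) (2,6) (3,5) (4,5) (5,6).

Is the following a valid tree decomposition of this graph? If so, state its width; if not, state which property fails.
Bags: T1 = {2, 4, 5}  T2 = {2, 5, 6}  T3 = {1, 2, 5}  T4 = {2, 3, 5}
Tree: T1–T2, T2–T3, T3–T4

Yes; width 2.

Checking the three conditions: (i) the bags cover all of {1, 2, 3, 4, 5, 6}; (ii) for each edge, some bag contains both endpoints; (iii) the bags containing any fixed vertex form a subtree. All hold, so the decomposition is valid with width 3 − 1 = 2.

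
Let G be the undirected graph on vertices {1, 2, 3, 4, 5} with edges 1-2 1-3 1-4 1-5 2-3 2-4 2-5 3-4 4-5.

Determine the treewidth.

A width-3 tree decomposition is:
Bags: B1 = {1, 2, 4, 5}  B2 = {1, 2, 3, 4}
Tree: B1–B2
Every bag has size at most 4, so the width is 4 − 1 = 3 and tw(G) ≤ 3. For the lower bound, the 4 vertices {1, 2, 3, 4} are pairwise adjacent, and any tree decomposition puts a clique entirely inside one bag — forcing width ≥ 3. Combining the bounds, tw(G) = 3.

3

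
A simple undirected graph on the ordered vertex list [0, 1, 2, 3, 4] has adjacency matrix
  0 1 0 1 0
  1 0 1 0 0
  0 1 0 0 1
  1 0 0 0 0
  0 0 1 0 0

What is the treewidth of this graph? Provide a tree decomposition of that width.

Each bag holds 2 vertices, so the decomposition has width 1, which upper-bounds the treewidth. Since G has at least one edge (e.g. 4–2), it is not an edgeless graph, so tw(G) ≥ 1. Hence tw(G) = 1 exactly.

Treewidth 1.
Bags: B1 = {2, 4}  B2 = {1, 2}  B3 = {0, 1}  B4 = {0, 3}
Tree: B1–B2, B2–B3, B3–B4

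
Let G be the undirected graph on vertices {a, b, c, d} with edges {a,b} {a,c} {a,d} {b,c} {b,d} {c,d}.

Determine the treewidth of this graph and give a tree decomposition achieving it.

A single bag containing all 4 vertices is trivially a valid decomposition of width 3. On the other hand G contains the 4-clique {a, b, c, d}. A clique must lie in a single bag of any decomposition, so no decomposition can have width below 3. Combining the bounds, tw(G) = 3.

Treewidth 3.
Bags: B1 = {a, b, c, d}
Tree: (single bag)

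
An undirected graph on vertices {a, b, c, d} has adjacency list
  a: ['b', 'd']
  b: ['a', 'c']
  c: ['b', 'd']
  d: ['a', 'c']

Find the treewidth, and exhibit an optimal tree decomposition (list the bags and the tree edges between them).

The largest bag has 3 vertices, giving width 2; this decomposition certifies tw(G) ≤ 2. Since d–a–b–c–d is a cycle in G, G is not acyclic. Forests are exactly the graphs of treewidth ≤ 1, so tw(G) ≥ 2. Therefore the treewidth is 2.

Treewidth 2.
One such decomposition:
Bags: B1 = {a, b, d}  B2 = {b, c, d}
Tree: B1–B2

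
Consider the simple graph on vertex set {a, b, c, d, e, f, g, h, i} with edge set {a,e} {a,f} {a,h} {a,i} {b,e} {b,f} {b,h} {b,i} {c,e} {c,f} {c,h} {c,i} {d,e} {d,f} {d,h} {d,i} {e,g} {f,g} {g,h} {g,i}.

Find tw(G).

4

A width-4 tree decomposition is:
Bags: B1 = {b, e, f, h, i}  B2 = {e, f, g, h, i}  B3 = {a, e, f, h, i}  B4 = {c, e, f, h, i}  B5 = {d, e, f, h, i}
Tree: B1–B2, B2–B3, B3–B4, B4–B5
Each bag holds 5 vertices, so the decomposition has width 4, which upper-bounds the treewidth. For the lower bound: the 5 vertex sets {b,i}, {e,g}, {a,h}, {f}, {c} are disjoint, each induces a connected subgraph, and every pair is joined by at least one edge of G. Contracting each set to a single vertex therefore yields K_{5} as a minor, and since treewidth is minor-monotone, tw(G) ≥ tw(K_{5}) = 4. Combining the bounds, tw(G) = 4.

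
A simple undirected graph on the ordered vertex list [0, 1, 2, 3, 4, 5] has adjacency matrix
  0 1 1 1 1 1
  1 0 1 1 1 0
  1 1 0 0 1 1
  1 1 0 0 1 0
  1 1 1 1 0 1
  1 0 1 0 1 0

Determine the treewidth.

A width-3 tree decomposition is:
Bags: B1 = {0, 1, 2, 4}  B2 = {0, 1, 3, 4}  B3 = {0, 2, 4, 5}
Tree: B1–B2, B1–B3
Each bag holds 4 vertices, so the decomposition has width 3, which upper-bounds the treewidth. On the other hand G contains the 4-clique {0, 1, 2, 4}. A clique must lie in a single bag of any decomposition, so no decomposition can have width below 3. Hence tw(G) = 3 exactly.

3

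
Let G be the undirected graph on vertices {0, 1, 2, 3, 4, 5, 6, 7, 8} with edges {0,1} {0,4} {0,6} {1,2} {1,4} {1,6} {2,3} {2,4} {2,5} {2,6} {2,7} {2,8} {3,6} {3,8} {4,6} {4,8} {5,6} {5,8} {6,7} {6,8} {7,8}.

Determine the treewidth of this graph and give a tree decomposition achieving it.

The largest bag has 4 vertices, giving width 3; this decomposition certifies tw(G) ≤ 3. For the lower bound, the 4 vertices {0, 1, 4, 6} are pairwise adjacent, and any tree decomposition puts a clique entirely inside one bag — forcing width ≥ 3. Combining the bounds, tw(G) = 3.

Treewidth 3.
One optimal decomposition is:
Bags: B1 = {2, 4, 6, 8}  B2 = {1, 2, 4, 6}  B3 = {2, 5, 6, 8}  B4 = {0, 1, 4, 6}  B5 = {2, 3, 6, 8}  B6 = {2, 6, 7, 8}
Tree: B1–B2, B1–B3, B2–B4, B3–B5, B5–B6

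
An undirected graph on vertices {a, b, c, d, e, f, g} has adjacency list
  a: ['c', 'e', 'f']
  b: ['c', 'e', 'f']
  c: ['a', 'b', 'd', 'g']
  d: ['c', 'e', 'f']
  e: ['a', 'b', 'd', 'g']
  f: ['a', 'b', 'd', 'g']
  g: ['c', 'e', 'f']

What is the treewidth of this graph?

A width-3 tree decomposition is:
Bags: B1 = {c, e, f, g}  B2 = {a, c, e, f}  B3 = {c, d, e, f}  B4 = {b, c, e, f}
Tree: B1–B2, B2–B3, B3–B4
Every bag has size at most 4, so the width is 4 − 1 = 3 and tw(G) ≤ 3. For the lower bound: the 4 vertex sets {e,g}, {a,c}, {f}, {d} are disjoint, each induces a connected subgraph, and every pair is joined by at least one edge of G. Contracting each set to a single vertex therefore yields K_{4} as a minor, and since treewidth is minor-monotone, tw(G) ≥ tw(K_{4}) = 3. Therefore the treewidth is 3.

3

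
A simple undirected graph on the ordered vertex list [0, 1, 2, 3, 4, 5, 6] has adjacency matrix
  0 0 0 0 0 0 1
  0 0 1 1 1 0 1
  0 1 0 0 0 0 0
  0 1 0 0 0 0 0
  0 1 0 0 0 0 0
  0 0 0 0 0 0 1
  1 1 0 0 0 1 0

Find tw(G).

A width-1 tree decomposition is:
Bags: B1 = {0, 6}  B2 = {1, 6}  B3 = {5, 6}  B4 = {1, 3}  B5 = {1, 2}  B6 = {1, 4}
Tree: B1–B2, B1–B3, B2–B4, B2–B5, B2–B6
Every bag has size at most 2, so the width is 2 − 1 = 1 and tw(G) ≤ 1. Any graph with an edge has treewidth ≥ 1, and G has the edge 6–0. Hence tw(G) = 1 exactly.

1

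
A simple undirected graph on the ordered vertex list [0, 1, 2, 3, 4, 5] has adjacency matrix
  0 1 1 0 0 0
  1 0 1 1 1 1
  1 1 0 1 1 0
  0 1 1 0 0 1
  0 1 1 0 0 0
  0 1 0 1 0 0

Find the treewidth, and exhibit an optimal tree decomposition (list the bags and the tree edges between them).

Treewidth 2.
One such decomposition:
Bags: B1 = {1, 2, 3}  B2 = {1, 2, 4}  B3 = {0, 1, 2}  B4 = {1, 3, 5}
Tree: B1–B2, B1–B3, B1–B4

The largest bag has 3 vertices, giving width 2; this decomposition certifies tw(G) ≤ 2. On the other hand G contains the 3-clique {0, 1, 2}. A clique must lie in a single bag of any decomposition, so no decomposition can have width below 2. Combining the bounds, tw(G) = 2.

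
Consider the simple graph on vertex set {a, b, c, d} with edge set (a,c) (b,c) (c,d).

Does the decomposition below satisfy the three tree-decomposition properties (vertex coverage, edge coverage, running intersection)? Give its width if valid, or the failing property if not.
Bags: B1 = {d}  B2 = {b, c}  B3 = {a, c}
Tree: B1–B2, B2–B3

No — edge (c,d) lies in no bag.

A tree decomposition must satisfy three properties: every vertex lies in some bag; for every edge, both endpoints lie together in some bag; and for every vertex, the bags containing it form a connected subtree. Here edge (c,d) lies in no bag, so the decomposition is invalid.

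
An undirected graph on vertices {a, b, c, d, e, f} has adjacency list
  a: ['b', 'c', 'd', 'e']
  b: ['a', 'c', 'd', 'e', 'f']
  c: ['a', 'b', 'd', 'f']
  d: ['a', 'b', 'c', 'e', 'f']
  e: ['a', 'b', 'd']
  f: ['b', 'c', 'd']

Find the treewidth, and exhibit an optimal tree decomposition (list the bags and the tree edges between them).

Every bag has size at most 4, so the width is 4 − 1 = 3 and tw(G) ≤ 3. Conversely, {b, c, d, f} is a clique of size 4, and the vertices of any clique must share a bag in every tree decomposition; so some bag has ≥ 4 vertices and tw(G) ≥ 3. Therefore the treewidth is 3.

Treewidth 3.
One optimal decomposition is:
Bags: B1 = {a, b, d, e}  B2 = {a, b, c, d}  B3 = {b, c, d, f}
Tree: B1–B2, B2–B3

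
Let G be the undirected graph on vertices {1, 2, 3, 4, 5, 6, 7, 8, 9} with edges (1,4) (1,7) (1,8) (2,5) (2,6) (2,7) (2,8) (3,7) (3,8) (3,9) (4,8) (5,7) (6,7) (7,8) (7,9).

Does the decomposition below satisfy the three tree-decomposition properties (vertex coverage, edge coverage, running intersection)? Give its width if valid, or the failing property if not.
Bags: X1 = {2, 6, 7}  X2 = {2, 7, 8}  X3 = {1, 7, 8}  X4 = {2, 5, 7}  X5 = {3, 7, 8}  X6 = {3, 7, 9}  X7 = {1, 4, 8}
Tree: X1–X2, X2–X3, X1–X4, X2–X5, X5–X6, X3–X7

Checking the three conditions: (i) the bags cover all of {1, 2, 3, 4, 5, 6, 7, 8, 9}; (ii) for each edge, some bag contains both endpoints; (iii) the bags containing any fixed vertex form a subtree. All hold, so the decomposition is valid with width 3 − 1 = 2.

Yes; width 2.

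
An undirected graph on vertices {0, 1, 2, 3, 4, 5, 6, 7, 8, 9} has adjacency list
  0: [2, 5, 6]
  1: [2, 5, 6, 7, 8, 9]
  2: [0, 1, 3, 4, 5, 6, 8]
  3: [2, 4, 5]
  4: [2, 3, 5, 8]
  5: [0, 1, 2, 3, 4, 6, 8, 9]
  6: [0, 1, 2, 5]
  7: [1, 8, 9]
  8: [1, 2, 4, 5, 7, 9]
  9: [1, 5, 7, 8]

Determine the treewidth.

A width-3 tree decomposition is:
Bags: B1 = {1, 2, 5, 8}  B2 = {2, 4, 5, 8}  B3 = {1, 5, 8, 9}  B4 = {1, 2, 5, 6}  B5 = {2, 3, 4, 5}  B6 = {1, 7, 8, 9}  B7 = {0, 2, 5, 6}
Tree: B1–B2, B1–B3, B1–B4, B2–B5, B3–B6, B4–B7
Each bag holds 4 vertices, so the decomposition has width 3, which upper-bounds the treewidth. For the lower bound, the 4 vertices {1, 5, 8, 9} are pairwise adjacent, and any tree decomposition puts a clique entirely inside one bag — forcing width ≥ 3. Hence tw(G) = 3 exactly.

3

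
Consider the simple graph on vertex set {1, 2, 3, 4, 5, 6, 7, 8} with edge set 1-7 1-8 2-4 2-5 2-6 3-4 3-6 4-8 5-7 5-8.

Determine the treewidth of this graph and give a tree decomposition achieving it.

Treewidth 2.
One such decomposition:
Bags: B1 = {2, 3, 6}  B2 = {2, 3, 4}  B3 = {2, 4, 5}  B4 = {4, 5, 8}  B5 = {5, 7, 8}  B6 = {1, 7, 8}
Tree: B1–B2, B2–B3, B3–B4, B4–B5, B5–B6

Every bag has size at most 3, so the width is 3 − 1 = 2 and tw(G) ≤ 2. Since 6–3–4–2–6 is a cycle in G, G is not acyclic. Forests are exactly the graphs of treewidth ≤ 1, so tw(G) ≥ 2. Combining the bounds, tw(G) = 2.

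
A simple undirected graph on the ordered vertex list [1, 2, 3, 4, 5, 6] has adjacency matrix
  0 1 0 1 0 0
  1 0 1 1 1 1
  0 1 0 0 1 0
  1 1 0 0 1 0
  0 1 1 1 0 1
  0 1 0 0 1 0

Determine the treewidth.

A width-2 tree decomposition is:
Bags: B1 = {2, 4, 5}  B2 = {2, 3, 5}  B3 = {2, 5, 6}  B4 = {1, 2, 4}
Tree: B1–B2, B2–B3, B1–B4
Each bag holds 3 vertices, so the decomposition has width 2, which upper-bounds the treewidth. For the lower bound, the 3 vertices {1, 2, 4} are pairwise adjacent, and any tree decomposition puts a clique entirely inside one bag — forcing width ≥ 2. Therefore the treewidth is 2.

2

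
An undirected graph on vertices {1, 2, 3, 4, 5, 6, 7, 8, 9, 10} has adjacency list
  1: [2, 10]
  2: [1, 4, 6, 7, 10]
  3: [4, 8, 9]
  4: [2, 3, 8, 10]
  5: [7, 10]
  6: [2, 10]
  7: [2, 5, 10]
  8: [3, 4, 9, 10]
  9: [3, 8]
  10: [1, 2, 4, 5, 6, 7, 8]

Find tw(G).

A width-2 tree decomposition is:
Bags: B1 = {2, 4, 10}  B2 = {4, 8, 10}  B3 = {2, 7, 10}  B4 = {2, 6, 10}  B5 = {5, 7, 10}  B6 = {1, 2, 10}  B7 = {3, 4, 8}  B8 = {3, 8, 9}
Tree: B1–B2, B1–B3, B1–B4, B3–B5, B3–B6, B2–B7, B7–B8
The largest bag has 3 vertices, giving width 2; this decomposition certifies tw(G) ≤ 2. On the other hand G contains the 3-clique {3, 8, 9}. A clique must lie in a single bag of any decomposition, so no decomposition can have width below 2. Combining the bounds, tw(G) = 2.

2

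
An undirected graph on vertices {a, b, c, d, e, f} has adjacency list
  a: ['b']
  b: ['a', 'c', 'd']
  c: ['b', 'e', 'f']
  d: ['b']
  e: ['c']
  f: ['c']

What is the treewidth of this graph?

A width-1 tree decomposition is:
Bags: B1 = {b, c}  B2 = {c, f}  B3 = {a, b}  B4 = {b, d}  B5 = {c, e}
Tree: B1–B2, B1–B3, B3–B4, B2–B5
The largest bag has 2 vertices, giving width 1; this decomposition certifies tw(G) ≤ 1. G has an edge, so its treewidth is at least 1. Hence tw(G) = 1 exactly.

1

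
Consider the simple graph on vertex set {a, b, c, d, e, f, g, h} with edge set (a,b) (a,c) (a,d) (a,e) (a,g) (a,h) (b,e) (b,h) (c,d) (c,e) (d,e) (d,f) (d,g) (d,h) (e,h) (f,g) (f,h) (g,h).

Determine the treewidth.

A width-3 tree decomposition is:
Bags: B1 = {a, b, e, h}  B2 = {a, d, e, h}  B3 = {a, c, d, e}  B4 = {a, d, g, h}  B5 = {d, f, g, h}
Tree: B1–B2, B2–B3, B2–B4, B4–B5
Each bag holds 4 vertices, so the decomposition has width 3, which upper-bounds the treewidth. On the other hand G contains the 4-clique {d, f, g, h}. A clique must lie in a single bag of any decomposition, so no decomposition can have width below 3. The upper and lower bounds meet at 3, so that is the treewidth.

3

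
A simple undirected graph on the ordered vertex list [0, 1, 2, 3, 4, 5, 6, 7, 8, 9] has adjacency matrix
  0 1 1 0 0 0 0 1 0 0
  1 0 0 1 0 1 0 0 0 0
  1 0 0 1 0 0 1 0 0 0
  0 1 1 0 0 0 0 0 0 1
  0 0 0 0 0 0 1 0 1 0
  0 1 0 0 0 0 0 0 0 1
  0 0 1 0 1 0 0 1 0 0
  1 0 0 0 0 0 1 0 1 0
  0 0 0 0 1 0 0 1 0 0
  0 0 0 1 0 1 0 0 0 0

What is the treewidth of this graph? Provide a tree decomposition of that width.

Every bag has size at most 3, so the width is 3 − 1 = 2 and tw(G) ≤ 2. Since 8–4–6–7–8 is a cycle in G, G is not acyclic. Forests are exactly the graphs of treewidth ≤ 1, so tw(G) ≥ 2. Therefore the treewidth is 2.

Treewidth 2.
One optimal decomposition is:
Bags: B1 = {4, 7, 8}  B2 = {4, 6, 7}  B3 = {0, 6, 7}  B4 = {0, 2, 6}  B5 = {0, 1, 2}  B6 = {1, 2, 3}  B7 = {1, 3, 5}  B8 = {3, 5, 9}
Tree: B1–B2, B2–B3, B3–B4, B4–B5, B5–B6, B6–B7, B7–B8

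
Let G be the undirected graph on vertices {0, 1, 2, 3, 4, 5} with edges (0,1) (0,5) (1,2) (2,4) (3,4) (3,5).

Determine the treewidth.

A width-2 tree decomposition is:
Bags: B1 = {0, 1, 2}  B2 = {0, 2, 4}  B3 = {0, 3, 4}  B4 = {0, 3, 5}
Tree: B1–B2, B2–B3, B3–B4
The largest bag has 3 vertices, giving width 2; this decomposition certifies tw(G) ≤ 2. The edges 0–1–2–4–3–5–0 form a cycle, so G is not a tree and its treewidth is at least 2. Combining the bounds, tw(G) = 2.

2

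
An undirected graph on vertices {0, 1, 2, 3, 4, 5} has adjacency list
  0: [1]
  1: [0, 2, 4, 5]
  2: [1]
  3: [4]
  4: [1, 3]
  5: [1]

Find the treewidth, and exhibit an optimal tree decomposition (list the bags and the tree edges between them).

Treewidth 1.
One such decomposition:
Bags: B1 = {1, 4}  B2 = {3, 4}  B3 = {0, 1}  B4 = {1, 2}  B5 = {1, 5}
Tree: B1–B2, B1–B3, B3–B4, B4–B5

The largest bag has 2 vertices, giving width 1; this decomposition certifies tw(G) ≤ 1. Since G has at least one edge (e.g. 1–4), it is not an edgeless graph, so tw(G) ≥ 1. The upper and lower bounds meet at 1, so that is the treewidth.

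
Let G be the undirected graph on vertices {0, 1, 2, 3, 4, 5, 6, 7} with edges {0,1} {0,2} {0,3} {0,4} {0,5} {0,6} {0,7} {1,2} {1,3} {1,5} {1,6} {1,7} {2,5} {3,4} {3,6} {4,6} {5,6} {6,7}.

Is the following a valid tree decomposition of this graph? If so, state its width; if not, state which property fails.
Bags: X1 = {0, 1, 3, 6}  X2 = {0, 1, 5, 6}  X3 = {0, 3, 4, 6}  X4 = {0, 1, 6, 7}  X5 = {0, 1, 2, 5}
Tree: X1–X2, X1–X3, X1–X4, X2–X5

Yes; width 3.

Checking the three conditions: (i) the bags cover all of {0, 1, 2, 3, 4, 5, 6, 7}; (ii) for each edge, some bag contains both endpoints; (iii) the bags containing any fixed vertex form a subtree. All hold, so the decomposition is valid with width 4 − 1 = 3.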